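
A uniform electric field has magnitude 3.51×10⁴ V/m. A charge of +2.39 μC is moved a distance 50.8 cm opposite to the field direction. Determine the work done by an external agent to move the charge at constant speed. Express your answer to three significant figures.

0.0426 J

The potential change for a displacement 50.8 cm opposite to the field direction is ΔV = +Ed = 1.78×10⁴ V.
W_ext = qΔV = 0.0426 J.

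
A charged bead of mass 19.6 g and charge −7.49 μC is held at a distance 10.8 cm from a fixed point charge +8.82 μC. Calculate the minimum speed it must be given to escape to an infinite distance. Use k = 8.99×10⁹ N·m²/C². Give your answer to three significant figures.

To just escape, total mechanical energy must reach zero at infinity: ½mv²_min + U = 0, so ½mv²_min = −U = |kQq|/r.
|U| = |kQq|/r = (8.99×10⁹ N·m²/C²)(8.82×10⁻⁶)(7.49×10⁻⁶)/(0.108) = 5.50 J.
v_min = √(2|U|/m) = √(2·5.50/0.0196) = 23.7 m/s.

23.7 m/s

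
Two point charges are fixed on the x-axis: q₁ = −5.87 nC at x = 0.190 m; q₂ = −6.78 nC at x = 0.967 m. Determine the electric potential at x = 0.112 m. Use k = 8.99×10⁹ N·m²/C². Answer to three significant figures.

The total potential is the scalar sum of each charge's contribution, V = Σ kqᵢ/rᵢ.
Distances from the field point to each charge: r₁ = 0.0780 m, r₂ = 0.855 m.
V = k[(-5.87×10⁻⁹)/(0.0780) + (-6.78×10⁻⁹)/(0.855)] = -748 V.

-748 V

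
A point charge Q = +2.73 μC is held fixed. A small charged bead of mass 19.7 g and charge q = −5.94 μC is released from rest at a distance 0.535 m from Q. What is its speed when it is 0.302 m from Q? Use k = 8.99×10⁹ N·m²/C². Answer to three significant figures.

4.62 m/s

Only the electrostatic force acts, so mechanical energy is conserved: ½mv² = U₁ − U₂ = kQq(1/r₁ − 1/r₂).
U₁ − U₂ = (8.99×10⁹ N·m²/C²)(2.73×10⁻⁶ C)(-5.94×10⁻⁶ C)(1/0.535 − 1/0.302) = 0.210 J.
v = √(2·0.210/0.0197) = 4.62 m/s.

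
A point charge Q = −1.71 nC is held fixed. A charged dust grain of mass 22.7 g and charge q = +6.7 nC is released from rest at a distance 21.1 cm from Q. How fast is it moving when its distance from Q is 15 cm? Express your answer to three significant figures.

4.18×10⁻³ m/s

Only the electrostatic force acts, so mechanical energy is conserved: ½mv² = U₁ − U₂ = kQq(1/r₁ − 1/r₂).
U₁ − U₂ = (8.99×10⁹ N·m²/C²)(-1.71×10⁻⁹ C)(6.70×10⁻⁹ C)(1/0.211 − 1/0.150) = 1.99×10⁻⁷ J.
v = √(2·1.99×10⁻⁷/0.0227) = 4.18×10⁻³ m/s.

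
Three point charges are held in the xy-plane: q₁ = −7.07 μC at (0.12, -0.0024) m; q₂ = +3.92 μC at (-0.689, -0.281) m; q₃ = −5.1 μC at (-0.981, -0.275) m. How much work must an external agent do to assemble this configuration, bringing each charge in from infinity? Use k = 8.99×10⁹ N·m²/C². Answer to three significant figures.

The assembly work is the sum of pairwise potential energies, U = Σ_{i<j} kqᵢqⱼ/rᵢⱼ.
Pair separations: r₁₂ = 0.856 m, r₁₃ = 1.13 m, r₂₃ = 0.292 m.
U = (-0.291) + (0.286) + (-0.615) = -0.621 J.

-0.621 J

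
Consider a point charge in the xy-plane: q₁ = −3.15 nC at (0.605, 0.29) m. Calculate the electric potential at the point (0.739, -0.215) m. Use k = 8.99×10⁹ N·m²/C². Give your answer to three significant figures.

Electric potential is a scalar, so the contributions from each charge add algebraically: V = Σ kqᵢ/rᵢ.
Distances from the field point to each charge: r₁ = 0.522 m.
V = k[(-3.15×10⁻⁹)/(0.522)] = -54.2 V.

-54.2 V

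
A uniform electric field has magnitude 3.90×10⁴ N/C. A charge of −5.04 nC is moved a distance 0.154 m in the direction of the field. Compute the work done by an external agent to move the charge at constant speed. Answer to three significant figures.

The potential change for a displacement 0.154 m in the direction of the field is ΔV = −Ed = -6010 V.
W_ext = qΔV = 3.03×10⁻⁵ J.

3.03×10⁻⁵ J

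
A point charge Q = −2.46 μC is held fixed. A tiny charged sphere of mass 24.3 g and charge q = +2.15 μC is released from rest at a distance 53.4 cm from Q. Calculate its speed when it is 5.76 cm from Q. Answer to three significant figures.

7.79 m/s

Only the electrostatic force acts, so mechanical energy is conserved: ½mv² = U₁ − U₂ = kQq(1/r₁ − 1/r₂).
U₁ − U₂ = (8.99×10⁹ N·m²/C²)(-2.46×10⁻⁶ C)(2.15×10⁻⁶ C)(1/0.534 − 1/0.0576) = 0.736 J.
v = √(2·0.736/0.0243) = 7.79 m/s.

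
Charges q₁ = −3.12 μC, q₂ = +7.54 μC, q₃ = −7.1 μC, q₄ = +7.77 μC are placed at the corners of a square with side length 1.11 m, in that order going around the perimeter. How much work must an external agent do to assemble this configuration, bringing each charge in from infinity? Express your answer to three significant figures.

The assembly work is the sum of pairwise potential energies, U = Σ_{i<j} kqᵢqⱼ/rᵢⱼ.
The four side pairs have separation 1.11 m and the two diagonal pairs 1.57 m.
Summing all 6 pair terms gives U = -0.805 J.

-0.805 J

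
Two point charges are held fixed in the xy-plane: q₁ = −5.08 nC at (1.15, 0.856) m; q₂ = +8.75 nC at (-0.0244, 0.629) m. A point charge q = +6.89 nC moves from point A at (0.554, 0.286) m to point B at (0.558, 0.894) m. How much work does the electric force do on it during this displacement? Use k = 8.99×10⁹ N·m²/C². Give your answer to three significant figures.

1.08×10⁻⁷ J

The work done by the electric force is W_field = −ΔU = −q(V_B − V_A) = q(V_A − V_B).
At A: distances to the source charges are 0.825 m, 0.672 m; V_A = Σ kqᵢ/rᵢ = 61.6 V.
At B: distances to the source charges are 0.593 m, 0.640 m; V_B = Σ kqᵢ/rᵢ = 46.0 V.
ΔV = V_B − V_A = -15.6 V.
W_field = −qΔV = −(6.89×10⁻⁹ C)(-15.6 V) = 1.08×10⁻⁷ J.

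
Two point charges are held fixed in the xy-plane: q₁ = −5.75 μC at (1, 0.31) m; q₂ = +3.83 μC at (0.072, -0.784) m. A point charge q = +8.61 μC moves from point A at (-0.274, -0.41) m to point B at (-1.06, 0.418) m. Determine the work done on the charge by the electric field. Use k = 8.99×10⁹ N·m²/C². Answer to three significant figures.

The work done by the electric force is W_field = −ΔU = −q(V_B − V_A) = q(V_A − V_B).
At A: distances to the source charges are 1.46 m, 0.510 m; V_A = Σ kqᵢ/rᵢ = 3.23×10⁴ V.
At B: distances to the source charges are 2.06 m, 1.65 m; V_B = Σ kqᵢ/rᵢ = -4210 V.
ΔV = V_B − V_A = -3.65×10⁴ V.
W_field = −qΔV = −(8.61×10⁻⁶ C)(-3.65×10⁴ V) = 0.314 J.

0.314 J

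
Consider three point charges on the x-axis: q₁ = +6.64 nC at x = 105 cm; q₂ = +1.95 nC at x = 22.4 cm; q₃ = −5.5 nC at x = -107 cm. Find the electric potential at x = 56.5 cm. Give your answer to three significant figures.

144 V

Electric potential is a scalar, so the contributions from each charge add algebraically: V = Σ kqᵢ/rᵢ.
Distances from the field point to each charge: r₁ = 0.485 m, r₂ = 0.341 m, r₃ = 1.64 m.
V = k[(6.64×10⁻⁹)/(0.485) + (1.95×10⁻⁹)/(0.341) + (-5.50×10⁻⁹)/(1.64)] = 144 V.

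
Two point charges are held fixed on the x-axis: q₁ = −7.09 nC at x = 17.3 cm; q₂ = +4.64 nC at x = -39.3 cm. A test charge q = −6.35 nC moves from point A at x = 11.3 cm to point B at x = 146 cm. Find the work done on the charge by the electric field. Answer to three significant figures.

The work done by the electric force is W_field = −ΔU = −q(V_B − V_A) = q(V_A − V_B).
At A: distances to the source charges are 0.0600 m, 0.506 m; V_A = Σ kqᵢ/rᵢ = -980 V.
At B: distances to the source charges are 1.29 m, 1.85 m; V_B = Σ kqᵢ/rᵢ = -27.0 V.
ΔV = V_B − V_A = 953 V.
W_field = −qΔV = −(-6.35×10⁻⁹ C)(953 V) = 6.05×10⁻⁶ J.

6.05×10⁻⁶ J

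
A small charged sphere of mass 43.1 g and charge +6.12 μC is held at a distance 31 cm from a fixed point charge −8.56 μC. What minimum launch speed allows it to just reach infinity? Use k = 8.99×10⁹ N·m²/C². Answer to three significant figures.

8.40 m/s

To just escape, total mechanical energy must reach zero at infinity: ½mv²_min + U = 0, so ½mv²_min = −U = |kQq|/r.
|U| = |kQq|/r = (8.99×10⁹ N·m²/C²)(8.56×10⁻⁶)(6.12×10⁻⁶)/(0.310) = 1.52 J.
v_min = √(2|U|/m) = √(2·1.52/0.0431) = 8.40 m/s.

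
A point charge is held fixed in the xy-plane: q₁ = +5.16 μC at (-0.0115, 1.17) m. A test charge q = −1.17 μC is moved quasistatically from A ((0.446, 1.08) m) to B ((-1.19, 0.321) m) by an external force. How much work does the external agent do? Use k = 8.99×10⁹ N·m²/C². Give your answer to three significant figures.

0.0790 J

For quasistatic motion the external work equals the change in potential energy: W_ext = qΔV = q(V_B − V_A).
At A: distance to the source charge is 0.466 m; V_A = kq₁/r = 9.95×10⁴ V.
At B: distance to the source charge is 1.45 m; V_B = kq₁/r = 3.19×10⁴ V.
ΔV = V_B − V_A = -6.76×10⁴ V.
W_ext = qΔV = (-1.17×10⁻⁶ C)(-6.76×10⁴ V) = 0.0790 J.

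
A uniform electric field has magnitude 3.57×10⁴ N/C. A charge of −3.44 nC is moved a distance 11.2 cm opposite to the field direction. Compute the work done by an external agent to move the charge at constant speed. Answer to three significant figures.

The potential change for a displacement 11.2 cm opposite to the field direction is ΔV = +Ed = 4000 V.
W_ext = qΔV = -1.38×10⁻⁵ J.

-1.38×10⁻⁵ J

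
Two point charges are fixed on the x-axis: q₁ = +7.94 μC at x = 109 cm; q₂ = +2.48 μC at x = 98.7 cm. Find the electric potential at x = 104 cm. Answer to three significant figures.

Electric potential is a scalar, so the contributions from each charge add algebraically: V = Σ kqᵢ/rᵢ.
Distances from the field point to each charge: r₁ = 0.0500 m, r₂ = 0.0530 m.
V = k[(7.94×10⁻⁶)/(0.0500) + (2.48×10⁻⁶)/(0.0530)] = 1.85×10⁶ V.

1.85×10⁶ V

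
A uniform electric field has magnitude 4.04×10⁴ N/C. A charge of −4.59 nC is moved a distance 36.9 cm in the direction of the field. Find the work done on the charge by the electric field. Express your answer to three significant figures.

-6.84×10⁻⁵ J

The potential change for a displacement 36.9 cm in the direction of the field is ΔV = −Ed = -1.49×10⁴ V.
W_field = −qΔV = -6.84×10⁻⁵ J.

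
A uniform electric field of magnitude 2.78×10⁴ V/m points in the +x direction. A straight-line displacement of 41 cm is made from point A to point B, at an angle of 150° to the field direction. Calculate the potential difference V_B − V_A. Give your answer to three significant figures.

9870 V

Only the component of displacement along E changes the potential: ΔV = −E·d·cosθ.
ΔV = −(2.78×10⁴ V/m)(0.410 m)cos150° = 9870 V.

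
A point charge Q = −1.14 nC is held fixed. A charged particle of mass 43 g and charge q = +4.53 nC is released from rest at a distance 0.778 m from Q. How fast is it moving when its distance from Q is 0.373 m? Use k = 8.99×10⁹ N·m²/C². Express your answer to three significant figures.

Only the electrostatic force acts, so mechanical energy is conserved: ½mv² = U₁ − U₂ = kQq(1/r₁ − 1/r₂).
U₁ − U₂ = (8.99×10⁹ N·m²/C²)(-1.14×10⁻⁹ C)(4.53×10⁻⁹ C)(1/0.778 − 1/0.373) = 6.48×10⁻⁸ J.
v = √(2·6.48×10⁻⁸/0.0430) = 1.74×10⁻³ m/s.

1.74×10⁻³ m/s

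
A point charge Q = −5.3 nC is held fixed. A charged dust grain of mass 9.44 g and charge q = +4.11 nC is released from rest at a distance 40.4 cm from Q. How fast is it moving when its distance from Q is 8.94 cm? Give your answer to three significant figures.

Only the electrostatic force acts, so mechanical energy is conserved: ½mv² = U₁ − U₂ = kQq(1/r₁ − 1/r₂).
U₁ − U₂ = (8.99×10⁹ N·m²/C²)(-5.30×10⁻⁹ C)(4.11×10⁻⁹ C)(1/0.404 − 1/0.0894) = 1.71×10⁻⁶ J.
v = √(2·1.71×10⁻⁶/9.44×10⁻³) = 0.0190 m/s.

0.0190 m/s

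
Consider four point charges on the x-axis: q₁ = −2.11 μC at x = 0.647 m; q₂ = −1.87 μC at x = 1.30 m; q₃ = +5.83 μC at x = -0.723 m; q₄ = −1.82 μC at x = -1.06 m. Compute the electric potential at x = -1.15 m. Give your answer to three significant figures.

Electric potential is a scalar, so the contributions from each charge add algebraically: V = Σ kqᵢ/rᵢ.
Distances from the field point to each charge: r₁ = 1.80 m, r₂ = 2.45 m, r₃ = 0.427 m, r₄ = 0.0900 m.
V = k[(-2.11×10⁻⁶)/(1.80) + (-1.87×10⁻⁶)/(2.45) + (5.83×10⁻⁶)/(0.427) + (-1.82×10⁻⁶)/(0.0900)] = -7.65×10⁴ V.

-7.65×10⁴ V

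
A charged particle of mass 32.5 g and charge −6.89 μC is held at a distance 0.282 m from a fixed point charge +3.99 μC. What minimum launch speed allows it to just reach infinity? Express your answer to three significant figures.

7.34 m/s

To just escape, total mechanical energy must reach zero at infinity: ½mv²_min + U = 0, so ½mv²_min = −U = |kQq|/r.
|U| = |kQq|/r = (8.99×10⁹ N·m²/C²)(3.99×10⁻⁶)(6.89×10⁻⁶)/(0.282) = 0.876 J.
v_min = √(2|U|/m) = √(2·0.876/0.0325) = 7.34 m/s.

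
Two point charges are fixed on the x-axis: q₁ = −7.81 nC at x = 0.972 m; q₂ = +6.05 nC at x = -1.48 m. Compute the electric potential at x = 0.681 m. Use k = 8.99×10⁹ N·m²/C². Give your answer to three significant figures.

The total potential is the scalar sum of each charge's contribution, V = Σ kqᵢ/rᵢ.
Distances from the field point to each charge: r₁ = 0.291 m, r₂ = 2.16 m.
V = k[(-7.81×10⁻⁹)/(0.291) + (6.05×10⁻⁹)/(2.16)] = -216 V.

-216 V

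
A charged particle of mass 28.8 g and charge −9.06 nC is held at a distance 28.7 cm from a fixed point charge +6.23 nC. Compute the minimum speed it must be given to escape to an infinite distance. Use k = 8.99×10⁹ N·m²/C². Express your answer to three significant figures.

To just escape, total mechanical energy must reach zero at infinity: ½mv²_min + U = 0, so ½mv²_min = −U = |kQq|/r.
|U| = |kQq|/r = (8.99×10⁹ N·m²/C²)(6.23×10⁻⁹)(9.06×10⁻⁹)/(0.287) = 1.77×10⁻⁶ J.
v_min = √(2|U|/m) = √(2·1.77×10⁻⁶/0.0288) = 0.0111 m/s.

0.0111 m/s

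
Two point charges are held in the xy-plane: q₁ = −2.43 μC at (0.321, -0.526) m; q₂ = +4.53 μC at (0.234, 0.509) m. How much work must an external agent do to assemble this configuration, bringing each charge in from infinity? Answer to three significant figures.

The assembly work is the sum of pairwise potential energies, U = Σ_{i<j} kqᵢqⱼ/rᵢⱼ.
Pair separations: r₁₂ = 1.04 m.
U = (-0.0953) = -0.0953 J.

-0.0953 J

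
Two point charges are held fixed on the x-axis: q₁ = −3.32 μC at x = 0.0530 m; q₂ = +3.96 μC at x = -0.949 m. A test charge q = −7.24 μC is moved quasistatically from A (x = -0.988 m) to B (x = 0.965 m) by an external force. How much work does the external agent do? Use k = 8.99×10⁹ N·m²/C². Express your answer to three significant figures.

6.50 J

For quasistatic motion the external work equals the change in potential energy: W_ext = qΔV = q(V_B − V_A).
At A: distances to the source charges are 1.04 m, 0.0390 m; V_A = Σ kqᵢ/rᵢ = 8.84×10⁵ V.
At B: distances to the source charges are 0.912 m, 1.91 m; V_B = Σ kqᵢ/rᵢ = -1.41×10⁴ V.
ΔV = V_B − V_A = -8.98×10⁵ V.
W_ext = qΔV = (-7.24×10⁻⁶ C)(-8.98×10⁵ V) = 6.50 J.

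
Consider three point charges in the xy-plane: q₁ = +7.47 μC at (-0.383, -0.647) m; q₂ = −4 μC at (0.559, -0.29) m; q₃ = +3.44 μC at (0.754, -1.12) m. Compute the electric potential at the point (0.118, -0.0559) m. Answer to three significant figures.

The total potential is the scalar sum of each charge's contribution, V = Σ kqᵢ/rᵢ.
Distances from the field point to each charge: r₁ = 0.775 m, r₂ = 0.499 m, r₃ = 1.24 m.
V = k[(7.47×10⁻⁶)/(0.775) + (-4.00×10⁻⁶)/(0.499) + (3.44×10⁻⁶)/(1.24)] = 3.96×10⁴ V.

3.96×10⁴ V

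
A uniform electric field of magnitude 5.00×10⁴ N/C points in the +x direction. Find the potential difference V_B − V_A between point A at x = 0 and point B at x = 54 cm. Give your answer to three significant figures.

-2.70×10⁴ V

In a uniform field, potential decreases in the direction of E: V_B − V_A = −E·Δx.
V_B − V_A = −(5.00×10⁴ V/m)(0.540 m) = -2.70×10⁴ V.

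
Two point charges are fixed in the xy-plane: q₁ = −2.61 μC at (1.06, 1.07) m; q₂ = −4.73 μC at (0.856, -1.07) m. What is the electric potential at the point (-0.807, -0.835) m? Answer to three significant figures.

-3.41×10⁴ V

The total potential is the scalar sum of each charge's contribution, V = Σ kqᵢ/rᵢ.
Distances from the field point to each charge: r₁ = 2.67 m, r₂ = 1.68 m.
V = k[(-2.61×10⁻⁶)/(2.67) + (-4.73×10⁻⁶)/(1.68)] = -3.41×10⁴ V.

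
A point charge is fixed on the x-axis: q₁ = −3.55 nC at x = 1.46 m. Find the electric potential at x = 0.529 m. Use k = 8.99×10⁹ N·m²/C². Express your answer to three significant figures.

-34.3 V

Electric potential is a scalar, so the contributions from each charge add algebraically: V = Σ kqᵢ/rᵢ.
V = k[(-3.55×10⁻⁹)/(0.931)] = -34.3 V.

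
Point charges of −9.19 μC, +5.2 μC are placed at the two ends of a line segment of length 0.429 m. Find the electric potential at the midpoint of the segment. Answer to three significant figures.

Electric potential is a scalar, so the contributions from each charge add algebraically: V = Σ kqᵢ/rᵢ.
Each charge is 0.214 m from the midpoint.
V = k[(-9.19×10⁻⁶)/(0.214) + (5.20×10⁻⁶)/(0.214)] = -1.67×10⁵ V.

-1.67×10⁵ V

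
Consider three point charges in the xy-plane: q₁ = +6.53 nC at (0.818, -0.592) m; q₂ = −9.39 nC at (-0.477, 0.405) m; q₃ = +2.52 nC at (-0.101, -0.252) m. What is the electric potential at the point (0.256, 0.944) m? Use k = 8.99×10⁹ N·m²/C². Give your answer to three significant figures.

-38.7 V

The total potential is the scalar sum of each charge's contribution, V = Σ kqᵢ/rᵢ.
Distances from the field point to each charge: r₁ = 1.64 m, r₂ = 0.910 m, r₃ = 1.25 m.
V = k[(6.53×10⁻⁹)/(1.64) + (-9.39×10⁻⁹)/(0.910) + (2.52×10⁻⁹)/(1.25)] = -38.7 V.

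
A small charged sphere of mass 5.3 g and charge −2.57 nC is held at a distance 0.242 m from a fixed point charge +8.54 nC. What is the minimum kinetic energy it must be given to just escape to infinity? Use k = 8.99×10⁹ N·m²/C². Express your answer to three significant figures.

8.15×10⁻⁷ J

To just escape, total mechanical energy must reach zero at infinity: ½mv²_min + U = 0, so ½mv²_min = −U = |kQq|/r.
|U| = |kQq|/r = (8.99×10⁹ N·m²/C²)(8.54×10⁻⁹)(2.57×10⁻⁹)/(0.242) = 8.15×10⁻⁷ J.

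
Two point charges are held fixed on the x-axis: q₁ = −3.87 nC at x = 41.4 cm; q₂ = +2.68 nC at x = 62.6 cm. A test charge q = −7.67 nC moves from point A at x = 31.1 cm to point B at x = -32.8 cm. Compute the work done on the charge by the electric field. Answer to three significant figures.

1.84×10⁻⁶ J

The work done by the electric force is W_field = −ΔU = −q(V_B − V_A) = q(V_A − V_B).
At A: distances to the source charges are 0.103 m, 0.315 m; V_A = Σ kqᵢ/rᵢ = -261 V.
At B: distances to the source charges are 0.742 m, 0.954 m; V_B = Σ kqᵢ/rᵢ = -21.6 V.
ΔV = V_B − V_A = 240 V.
W_field = −qΔV = −(-7.67×10⁻⁹ C)(240 V) = 1.84×10⁻⁶ J.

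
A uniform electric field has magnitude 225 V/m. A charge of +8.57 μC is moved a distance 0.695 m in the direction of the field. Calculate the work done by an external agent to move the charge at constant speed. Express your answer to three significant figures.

-1.34×10⁻³ J

The potential change for a displacement 0.695 m in the direction of the field is ΔV = −Ed = -156 V.
W_ext = qΔV = -1.34×10⁻³ J.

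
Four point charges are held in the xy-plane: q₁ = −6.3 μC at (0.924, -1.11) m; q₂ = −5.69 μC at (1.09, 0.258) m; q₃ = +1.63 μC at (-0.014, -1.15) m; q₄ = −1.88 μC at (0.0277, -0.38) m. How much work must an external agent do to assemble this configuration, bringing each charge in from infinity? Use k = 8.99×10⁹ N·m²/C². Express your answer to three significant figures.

0.223 J

The assembly work is the sum of pairwise potential energies, U = Σ_{i<j} kqᵢqⱼ/rᵢⱼ.
Pair separations: r₁₂ = 1.38 m, r₁₃ = 0.939 m, r₁₄ = 1.16 m, r₂₃ = 1.79 m, r₂₄ = 1.24 m, r₃₄ = 0.771 m.
Summing all 6 pair terms gives U = 0.223 J.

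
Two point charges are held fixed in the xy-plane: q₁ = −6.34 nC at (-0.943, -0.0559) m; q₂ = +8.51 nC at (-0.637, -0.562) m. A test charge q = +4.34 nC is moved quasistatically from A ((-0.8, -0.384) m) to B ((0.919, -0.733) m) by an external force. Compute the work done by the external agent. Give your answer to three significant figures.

For quasistatic motion the external work equals the change in potential energy: W_ext = qΔV = q(V_B − V_A).
At A: distances to the source charges are 0.358 m, 0.241 m; V_A = Σ kqᵢ/rᵢ = 158 V.
At B: distances to the source charges are 1.98 m, 1.57 m; V_B = Σ kqᵢ/rᵢ = 20.1 V.
ΔV = V_B − V_A = -138 V.
W_ext = qΔV = (4.34×10⁻⁹ C)(-138 V) = -5.97×10⁻⁷ J.

-5.97×10⁻⁷ J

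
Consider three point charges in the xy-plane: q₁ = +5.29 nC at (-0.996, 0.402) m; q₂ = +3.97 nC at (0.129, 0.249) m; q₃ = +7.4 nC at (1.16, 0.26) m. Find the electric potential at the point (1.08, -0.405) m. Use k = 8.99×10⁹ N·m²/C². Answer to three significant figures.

The total potential is the scalar sum of each charge's contribution, V = Σ kqᵢ/rᵢ.
Distances from the field point to each charge: r₁ = 2.23 m, r₂ = 1.15 m, r₃ = 0.670 m.
V = k[(5.29×10⁻⁹)/(2.23) + (3.97×10⁻⁹)/(1.15) + (7.40×10⁻⁹)/(0.670)] = 152 V.

152 V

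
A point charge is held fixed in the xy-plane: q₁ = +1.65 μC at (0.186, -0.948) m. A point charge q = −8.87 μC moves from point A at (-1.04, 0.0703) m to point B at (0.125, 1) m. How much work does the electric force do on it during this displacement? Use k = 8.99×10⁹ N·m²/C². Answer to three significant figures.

-0.0150 J

The work done by the electric force is W_field = −ΔU = −q(V_B − V_A) = q(V_A − V_B).
At A: distance to the source charge is 1.59 m; V_A = kq₁/r = 9310 V.
At B: distance to the source charge is 1.95 m; V_B = kq₁/r = 7610 V.
ΔV = V_B − V_A = -1700 V.
W_field = −qΔV = −(-8.87×10⁻⁶ C)(-1700 V) = -0.0150 J.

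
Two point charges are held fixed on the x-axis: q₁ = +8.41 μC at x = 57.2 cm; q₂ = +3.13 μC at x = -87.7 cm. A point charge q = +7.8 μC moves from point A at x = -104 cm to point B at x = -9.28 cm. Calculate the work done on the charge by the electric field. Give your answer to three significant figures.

0.545 J

The work done by the electric force is W_field = −ΔU = −q(V_B − V_A) = q(V_A − V_B).
At A: distances to the source charges are 1.61 m, 0.163 m; V_A = Σ kqᵢ/rᵢ = 2.20×10⁵ V.
At B: distances to the source charges are 0.665 m, 0.784 m; V_B = Σ kqᵢ/rᵢ = 1.50×10⁵ V.
ΔV = V_B − V_A = -6.99×10⁴ V.
W_field = −qΔV = −(7.80×10⁻⁶ C)(-6.99×10⁴ V) = 0.545 J.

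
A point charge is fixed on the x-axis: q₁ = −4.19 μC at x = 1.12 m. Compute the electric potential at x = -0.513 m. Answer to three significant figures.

-2.31×10⁴ V

The total potential is the scalar sum of each charge's contribution, V = Σ kqᵢ/rᵢ.
V = k[(-4.19×10⁻⁶)/(1.63)] = -2.31×10⁴ V.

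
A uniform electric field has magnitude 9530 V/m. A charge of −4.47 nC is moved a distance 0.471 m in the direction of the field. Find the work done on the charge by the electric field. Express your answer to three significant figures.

-2.01×10⁻⁵ J

The potential change for a displacement 0.471 m in the direction of the field is ΔV = −Ed = -4490 V.
W_field = −qΔV = -2.01×10⁻⁵ J.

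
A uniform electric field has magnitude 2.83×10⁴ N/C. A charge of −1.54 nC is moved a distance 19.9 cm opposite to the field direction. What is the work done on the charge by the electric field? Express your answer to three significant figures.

The potential change for a displacement 19.9 cm opposite to the field direction is ΔV = +Ed = 5630 V.
W_field = −qΔV = 8.67×10⁻⁶ J.

8.67×10⁻⁶ J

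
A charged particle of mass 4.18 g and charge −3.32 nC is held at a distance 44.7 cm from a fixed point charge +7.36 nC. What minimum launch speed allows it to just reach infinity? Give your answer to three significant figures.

To just escape, total mechanical energy must reach zero at infinity: ½mv²_min + U = 0, so ½mv²_min = −U = |kQq|/r.
|U| = |kQq|/r = (8.99×10⁹ N·m²/C²)(7.36×10⁻⁹)(3.32×10⁻⁹)/(0.447) = 4.91×10⁻⁷ J.
v_min = √(2|U|/m) = √(2·4.91×10⁻⁷/4.18×10⁻³) = 0.0153 m/s.

0.0153 m/s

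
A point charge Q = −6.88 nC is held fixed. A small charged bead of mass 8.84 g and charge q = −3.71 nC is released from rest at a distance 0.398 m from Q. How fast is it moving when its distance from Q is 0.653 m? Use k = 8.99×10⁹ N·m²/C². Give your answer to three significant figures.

Only the electrostatic force acts, so mechanical energy is conserved: ½mv² = U₁ − U₂ = kQq(1/r₁ − 1/r₂).
U₁ − U₂ = (8.99×10⁹ N·m²/C²)(-6.88×10⁻⁹ C)(-3.71×10⁻⁹ C)(1/0.398 − 1/0.653) = 2.25×10⁻⁷ J.
v = √(2·2.25×10⁻⁷/8.84×10⁻³) = 7.14×10⁻³ m/s.

7.14×10⁻³ m/s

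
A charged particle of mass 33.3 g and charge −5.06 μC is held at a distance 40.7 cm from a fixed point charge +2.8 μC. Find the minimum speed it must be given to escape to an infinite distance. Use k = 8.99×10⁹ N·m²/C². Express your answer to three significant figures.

To just escape, total mechanical energy must reach zero at infinity: ½mv²_min + U = 0, so ½mv²_min = −U = |kQq|/r.
|U| = |kQq|/r = (8.99×10⁹ N·m²/C²)(2.80×10⁻⁶)(5.06×10⁻⁶)/(0.407) = 0.313 J.
v_min = √(2|U|/m) = √(2·0.313/0.0333) = 4.34 m/s.

4.34 m/s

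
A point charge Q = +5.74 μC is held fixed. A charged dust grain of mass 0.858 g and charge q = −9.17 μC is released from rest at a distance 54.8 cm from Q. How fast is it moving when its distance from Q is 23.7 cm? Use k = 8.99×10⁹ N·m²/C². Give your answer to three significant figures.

Only the electrostatic force acts, so mechanical energy is conserved: ½mv² = U₁ − U₂ = kQq(1/r₁ − 1/r₂).
U₁ − U₂ = (8.99×10⁹ N·m²/C²)(5.74×10⁻⁶ C)(-9.17×10⁻⁶ C)(1/0.548 − 1/0.237) = 1.13 J.
v = √(2·1.13/8.58×10⁻⁴) = 51.4 m/s.

51.4 m/s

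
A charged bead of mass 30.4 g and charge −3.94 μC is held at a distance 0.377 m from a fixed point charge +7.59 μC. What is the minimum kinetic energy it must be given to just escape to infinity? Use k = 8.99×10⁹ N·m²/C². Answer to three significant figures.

0.713 J

To just escape, total mechanical energy must reach zero at infinity: ½mv²_min + U = 0, so ½mv²_min = −U = |kQq|/r.
|U| = |kQq|/r = (8.99×10⁹ N·m²/C²)(7.59×10⁻⁶)(3.94×10⁻⁶)/(0.377) = 0.713 J.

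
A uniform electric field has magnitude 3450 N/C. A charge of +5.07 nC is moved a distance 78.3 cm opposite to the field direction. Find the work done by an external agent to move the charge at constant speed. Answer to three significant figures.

The potential change for a displacement 78.3 cm opposite to the field direction is ΔV = +Ed = 2700 V.
W_ext = qΔV = 1.37×10⁻⁵ J.

1.37×10⁻⁵ J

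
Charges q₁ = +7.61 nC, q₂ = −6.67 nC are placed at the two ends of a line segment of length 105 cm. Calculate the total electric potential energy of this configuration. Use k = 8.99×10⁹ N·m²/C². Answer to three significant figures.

The assembly work is the sum of pairwise potential energies, U = Σ_{i<j} kqᵢqⱼ/rᵢⱼ.
The separation is r = 1.05 m.
U = (-4.35×10⁻⁷) = -4.35×10⁻⁷ J.

-4.35×10⁻⁷ J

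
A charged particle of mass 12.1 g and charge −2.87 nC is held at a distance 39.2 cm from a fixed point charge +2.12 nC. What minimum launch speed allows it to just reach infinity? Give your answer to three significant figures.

To just escape, total mechanical energy must reach zero at infinity: ½mv²_min + U = 0, so ½mv²_min = −U = |kQq|/r.
|U| = |kQq|/r = (8.99×10⁹ N·m²/C²)(2.12×10⁻⁹)(2.87×10⁻⁹)/(0.392) = 1.40×10⁻⁷ J.
v_min = √(2|U|/m) = √(2·1.40×10⁻⁷/0.0121) = 4.80×10⁻³ m/s.

4.80×10⁻³ m/s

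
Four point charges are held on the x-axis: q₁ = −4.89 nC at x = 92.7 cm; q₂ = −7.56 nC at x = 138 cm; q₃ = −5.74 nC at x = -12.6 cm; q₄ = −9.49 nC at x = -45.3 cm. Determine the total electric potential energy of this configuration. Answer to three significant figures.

3.38×10⁻⁶ J

The assembly work is the sum of pairwise potential energies, U = Σ_{i<j} kqᵢqⱼ/rᵢⱼ.
Pair separations: r₁₂ = 0.453 m, r₁₃ = 1.05 m, r₁₄ = 1.38 m, r₂₃ = 1.51 m, r₂₄ = 1.83 m, r₃₄ = 0.327 m.
Summing all 6 pair terms gives U = 3.38×10⁻⁶ J.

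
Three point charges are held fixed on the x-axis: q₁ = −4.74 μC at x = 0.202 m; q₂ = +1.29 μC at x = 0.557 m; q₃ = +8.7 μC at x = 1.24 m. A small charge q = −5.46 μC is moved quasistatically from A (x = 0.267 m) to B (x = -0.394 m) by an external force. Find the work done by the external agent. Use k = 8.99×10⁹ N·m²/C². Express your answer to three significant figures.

-2.86 J

For quasistatic motion the external work equals the change in potential energy: W_ext = qΔV = q(V_B − V_A).
At A: distances to the source charges are 0.0650 m, 0.290 m, 0.973 m; V_A = Σ kqᵢ/rᵢ = -5.35×10⁵ V.
At B: distances to the source charges are 0.596 m, 0.951 m, 1.63 m; V_B = Σ kqᵢ/rᵢ = -1.14×10⁴ V.
ΔV = V_B − V_A = 5.24×10⁵ V.
W_ext = qΔV = (-5.46×10⁻⁶ C)(5.24×10⁵ V) = -2.86 J.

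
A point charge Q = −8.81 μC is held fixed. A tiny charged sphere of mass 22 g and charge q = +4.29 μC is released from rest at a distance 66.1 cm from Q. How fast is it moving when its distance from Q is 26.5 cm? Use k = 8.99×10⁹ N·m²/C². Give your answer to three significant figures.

Only the electrostatic force acts, so mechanical energy is conserved: ½mv² = U₁ − U₂ = kQq(1/r₁ − 1/r₂).
U₁ − U₂ = (8.99×10⁹ N·m²/C²)(-8.81×10⁻⁶ C)(4.29×10⁻⁶ C)(1/0.661 − 1/0.265) = 0.768 J.
v = √(2·0.768/0.0220) = 8.36 m/s.

8.36 m/s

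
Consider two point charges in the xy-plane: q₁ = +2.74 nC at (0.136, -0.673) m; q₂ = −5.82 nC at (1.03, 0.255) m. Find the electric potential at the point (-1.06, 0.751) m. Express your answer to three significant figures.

Electric potential is a scalar, so the contributions from each charge add algebraically: V = Σ kqᵢ/rᵢ.
Distances from the field point to each charge: r₁ = 1.86 m, r₂ = 2.15 m.
V = k[(2.74×10⁻⁹)/(1.86) + (-5.82×10⁻⁹)/(2.15)] = -11.1 V.

-11.1 V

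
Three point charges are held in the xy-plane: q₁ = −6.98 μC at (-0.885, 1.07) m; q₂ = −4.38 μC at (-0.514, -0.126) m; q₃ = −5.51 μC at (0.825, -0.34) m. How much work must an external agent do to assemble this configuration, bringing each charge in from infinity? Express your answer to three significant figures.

0.535 J

The work to assemble the configuration equals its total potential energy, U = Σ kqᵢqⱼ/rᵢⱼ over all pairs.
Pair separations: r₁₂ = 1.25 m, r₁₃ = 2.22 m, r₂₃ = 1.36 m.
U = (0.219) + (0.156) + (0.160) = 0.535 J.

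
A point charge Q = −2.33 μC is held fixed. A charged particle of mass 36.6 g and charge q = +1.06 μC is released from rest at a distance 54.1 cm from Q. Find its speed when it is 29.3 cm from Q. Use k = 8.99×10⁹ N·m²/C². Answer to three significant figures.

1.38 m/s

Only the electrostatic force acts, so mechanical energy is conserved: ½mv² = U₁ − U₂ = kQq(1/r₁ − 1/r₂).
U₁ − U₂ = (8.99×10⁹ N·m²/C²)(-2.33×10⁻⁶ C)(1.06×10⁻⁶ C)(1/0.541 − 1/0.293) = 0.0347 J.
v = √(2·0.0347/0.0366) = 1.38 m/s.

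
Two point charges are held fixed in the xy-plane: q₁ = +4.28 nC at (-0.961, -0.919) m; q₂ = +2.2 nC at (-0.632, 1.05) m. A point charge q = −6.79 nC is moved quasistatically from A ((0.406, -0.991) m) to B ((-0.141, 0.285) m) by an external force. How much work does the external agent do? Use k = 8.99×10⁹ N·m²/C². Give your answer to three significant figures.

For quasistatic motion the external work equals the change in potential energy: W_ext = qΔV = q(V_B − V_A).
At A: distances to the source charges are 1.37 m, 2.29 m; V_A = Σ kqᵢ/rᵢ = 36.7 V.
At B: distances to the source charges are 1.46 m, 0.909 m; V_B = Σ kqᵢ/rᵢ = 48.2 V.
ΔV = V_B − V_A = 11.4 V.
W_ext = qΔV = (-6.79×10⁻⁹ C)(11.4 V) = -7.76×10⁻⁸ J.

-7.76×10⁻⁸ J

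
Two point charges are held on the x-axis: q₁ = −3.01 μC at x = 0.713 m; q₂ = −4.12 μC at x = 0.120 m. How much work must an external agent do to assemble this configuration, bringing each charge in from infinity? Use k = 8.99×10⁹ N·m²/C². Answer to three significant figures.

The assembly work is the sum of pairwise potential energies, U = Σ_{i<j} kqᵢqⱼ/rᵢⱼ.
Pair separations: r₁₂ = 0.593 m.
U = (0.188) = 0.188 J.

0.188 J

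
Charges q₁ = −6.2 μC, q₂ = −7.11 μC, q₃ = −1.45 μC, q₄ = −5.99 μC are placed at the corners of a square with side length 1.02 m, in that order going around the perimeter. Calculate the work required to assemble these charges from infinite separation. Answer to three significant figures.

1.20 J

The work to assemble the configuration equals its total potential energy, U = Σ kqᵢqⱼ/rᵢⱼ over all pairs.
The four side pairs have separation 1.02 m and the two diagonal pairs 1.44 m.
Summing all 6 pair terms gives U = 1.20 J.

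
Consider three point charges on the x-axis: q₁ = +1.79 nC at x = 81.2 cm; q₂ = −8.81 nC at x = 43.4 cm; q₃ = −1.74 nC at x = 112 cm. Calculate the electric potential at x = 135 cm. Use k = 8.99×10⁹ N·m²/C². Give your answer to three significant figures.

The total potential is the scalar sum of each charge's contribution, V = Σ kqᵢ/rᵢ.
Distances from the field point to each charge: r₁ = 0.538 m, r₂ = 0.916 m, r₃ = 0.230 m.
V = k[(1.79×10⁻⁹)/(0.538) + (-8.81×10⁻⁹)/(0.916) + (-1.74×10⁻⁹)/(0.230)] = -125 V.

-125 V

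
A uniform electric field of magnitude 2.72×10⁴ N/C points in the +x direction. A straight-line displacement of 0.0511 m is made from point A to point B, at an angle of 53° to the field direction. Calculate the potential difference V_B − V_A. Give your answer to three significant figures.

-836 V

Only the component of displacement along E changes the potential: ΔV = −E·d·cosθ.
ΔV = −(2.72×10⁴ V/m)(0.0511 m)cos53° = -836 V.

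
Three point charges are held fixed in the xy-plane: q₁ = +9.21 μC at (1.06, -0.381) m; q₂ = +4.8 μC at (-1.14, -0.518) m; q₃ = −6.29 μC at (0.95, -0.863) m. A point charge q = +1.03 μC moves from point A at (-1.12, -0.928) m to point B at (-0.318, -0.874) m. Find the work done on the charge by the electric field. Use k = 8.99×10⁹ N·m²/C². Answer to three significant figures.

The work done by the electric force is W_field = −ΔU = −q(V_B − V_A) = q(V_A − V_B).
At A: distances to the source charges are 2.25 m, 0.410 m, 2.07 m; V_A = Σ kqᵢ/rᵢ = 1.15×10⁵ V.
At B: distances to the source charges are 1.46 m, 0.896 m, 1.27 m; V_B = Σ kqᵢ/rᵢ = 6.02×10⁴ V.
ΔV = V_B − V_A = -5.45×10⁴ V.
W_field = −qΔV = −(1.03×10⁻⁶ C)(-5.45×10⁴ V) = 0.0561 J.

0.0561 J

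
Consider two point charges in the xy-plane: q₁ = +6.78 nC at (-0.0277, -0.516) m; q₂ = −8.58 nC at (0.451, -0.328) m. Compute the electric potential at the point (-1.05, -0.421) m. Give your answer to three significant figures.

8.08 V

Electric potential is a scalar, so the contributions from each charge add algebraically: V = Σ kqᵢ/rᵢ.
Distances from the field point to each charge: r₁ = 1.03 m, r₂ = 1.50 m.
V = k[(6.78×10⁻⁹)/(1.03) + (-8.58×10⁻⁹)/(1.50)] = 8.08 V.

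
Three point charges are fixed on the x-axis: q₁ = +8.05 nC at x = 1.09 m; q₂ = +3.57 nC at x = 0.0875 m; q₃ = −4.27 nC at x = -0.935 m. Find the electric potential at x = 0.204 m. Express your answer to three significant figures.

The total potential is the scalar sum of each charge's contribution, V = Σ kqᵢ/rᵢ.
Distances from the field point to each charge: r₁ = 0.886 m, r₂ = 0.116 m, r₃ = 1.14 m.
V = k[(8.05×10⁻⁹)/(0.886) + (3.57×10⁻⁹)/(0.116) + (-4.27×10⁻⁹)/(1.14)] = 323 V.

323 V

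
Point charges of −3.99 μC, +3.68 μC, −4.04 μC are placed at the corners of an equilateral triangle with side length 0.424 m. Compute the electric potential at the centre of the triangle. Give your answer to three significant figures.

Electric potential is a scalar, so the contributions from each charge add algebraically: V = Σ kqᵢ/rᵢ.
The distance from each vertex to the centroid is a/√3 = 0.245 m.
V = k[(-3.99×10⁻⁶)/(0.245) + (3.68×10⁻⁶)/(0.245) + (-4.04×10⁻⁶)/(0.245)] = -1.60×10⁵ V.

-1.60×10⁵ V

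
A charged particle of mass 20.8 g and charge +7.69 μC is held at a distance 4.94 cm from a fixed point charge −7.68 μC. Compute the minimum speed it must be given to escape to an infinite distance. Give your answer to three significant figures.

32.1 m/s

To just escape, total mechanical energy must reach zero at infinity: ½mv²_min + U = 0, so ½mv²_min = −U = |kQq|/r.
|U| = |kQq|/r = (8.99×10⁹ N·m²/C²)(7.68×10⁻⁶)(7.69×10⁻⁶)/(0.0494) = 10.7 J.
v_min = √(2|U|/m) = √(2·10.7/0.0208) = 32.1 m/s.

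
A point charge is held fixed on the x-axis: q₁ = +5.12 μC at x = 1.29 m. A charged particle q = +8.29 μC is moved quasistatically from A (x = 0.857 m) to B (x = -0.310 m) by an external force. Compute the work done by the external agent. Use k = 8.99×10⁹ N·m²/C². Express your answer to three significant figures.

-0.643 J

For quasistatic motion the external work equals the change in potential energy: W_ext = qΔV = q(V_B − V_A).
At A: distance to the source charge is 0.433 m; V_A = kq₁/r = 1.06×10⁵ V.
At B: distance to the source charge is 1.60 m; V_B = kq₁/r = 2.88×10⁴ V.
ΔV = V_B − V_A = -7.75×10⁴ V.
W_ext = qΔV = (8.29×10⁻⁶ C)(-7.75×10⁴ V) = -0.643 J.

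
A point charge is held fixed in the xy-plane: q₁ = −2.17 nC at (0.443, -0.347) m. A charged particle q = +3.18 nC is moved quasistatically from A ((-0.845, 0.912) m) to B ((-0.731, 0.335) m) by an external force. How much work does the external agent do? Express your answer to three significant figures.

For quasistatic motion the external work equals the change in potential energy: W_ext = qΔV = q(V_B − V_A).
At A: distance to the source charge is 1.80 m; V_A = kq₁/r = -10.8 V.
At B: distance to the source charge is 1.36 m; V_B = kq₁/r = -14.4 V.
ΔV = V_B − V_A = -3.54 V.
W_ext = qΔV = (3.18×10⁻⁹ C)(-3.54 V) = -1.12×10⁻⁸ J.

-1.12×10⁻⁸ J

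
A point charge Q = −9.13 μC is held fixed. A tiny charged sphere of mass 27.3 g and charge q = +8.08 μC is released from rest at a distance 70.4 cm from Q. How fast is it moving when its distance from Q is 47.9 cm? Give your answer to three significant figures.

Only the electrostatic force acts, so mechanical energy is conserved: ½mv² = U₁ − U₂ = kQq(1/r₁ − 1/r₂).
U₁ − U₂ = (8.99×10⁹ N·m²/C²)(-9.13×10⁻⁶ C)(8.08×10⁻⁶ C)(1/0.704 − 1/0.479) = 0.443 J.
v = √(2·0.443/0.0273) = 5.69 m/s.

5.69 m/s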